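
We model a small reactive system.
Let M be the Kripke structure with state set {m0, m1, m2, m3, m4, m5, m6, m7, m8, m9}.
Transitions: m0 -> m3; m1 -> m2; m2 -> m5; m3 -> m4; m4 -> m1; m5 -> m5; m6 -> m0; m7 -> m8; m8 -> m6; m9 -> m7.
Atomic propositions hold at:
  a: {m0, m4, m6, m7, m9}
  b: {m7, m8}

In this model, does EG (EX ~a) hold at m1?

Sat(~a) = {m1, m2, m3, m5, m8}
Sat(EX ~a) = {s : some successor in {m1, m2, m3, m5, m8}} = {m0, m1, m2, m4, m5, m7}
EG (EX ~a): greatest fixpoint, start Z0 = {m0, m1, m2, m4, m5, m7}, keep only states in Sat with some successor in Z. Z1 = {m1, m2, m4, m5}; fixed.
Sat(EG (EX ~a)) = {m1, m2, m4, m5}
m1 ∈ Sat(EG (EX ~a)) = {m1, m2, m4, m5}, so the formula holds at m1.

Yes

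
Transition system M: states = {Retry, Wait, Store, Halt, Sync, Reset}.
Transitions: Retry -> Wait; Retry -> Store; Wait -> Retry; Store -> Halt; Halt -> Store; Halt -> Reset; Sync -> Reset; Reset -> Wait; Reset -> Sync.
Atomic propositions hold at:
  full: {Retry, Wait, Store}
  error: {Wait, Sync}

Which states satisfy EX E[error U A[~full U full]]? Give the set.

{Retry, Wait, Halt, Reset}

Sat(~full) = {Halt, Sync, Reset}
A[~full U full]: least fixpoint, start Z0 = Sat(full) = {Retry, Wait, Store}, add states in Sat(~full) with every successor in Z. Already a fixed point.
Sat(A[~full U full]) = {Retry, Wait, Store}
E[error U A[~full U full]]: least fixpoint, start Z0 = Sat(A[~full U full]) = {Retry, Wait, Store}, add states in Sat(error) with some successor in Z. Already a fixed point.
Sat(E[error U A[~full U full]]) = {Retry, Wait, Store}
Sat(EX E[error U A[~full U full]]) = {s : some successor in {Retry, Wait, Store}} = {Retry, Wait, Halt, Reset}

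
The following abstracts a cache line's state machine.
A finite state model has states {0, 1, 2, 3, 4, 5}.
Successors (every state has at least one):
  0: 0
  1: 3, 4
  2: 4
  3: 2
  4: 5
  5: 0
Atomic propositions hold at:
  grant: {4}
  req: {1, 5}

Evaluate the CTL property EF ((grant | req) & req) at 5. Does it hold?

Sat(grant | req) = {1, 4, 5}
Sat((grant | req) & req) = {1, 5}
EF ((grant | req) & req): least fixpoint, start Z0 = {1, 5}, add states with some successor in Z. Z1 = {1, 4, 5}; Z2 = {1, 2, 4, 5}; Z3 = {1, 2, 3, 4, 5}; fixed.
Sat(EF ((grant | req) & req)) = {1, 2, 3, 4, 5}
5 ∈ Sat(EF ((grant | req) & req)) = {1, 2, 3, 4, 5}, so the formula holds at 5.

Yes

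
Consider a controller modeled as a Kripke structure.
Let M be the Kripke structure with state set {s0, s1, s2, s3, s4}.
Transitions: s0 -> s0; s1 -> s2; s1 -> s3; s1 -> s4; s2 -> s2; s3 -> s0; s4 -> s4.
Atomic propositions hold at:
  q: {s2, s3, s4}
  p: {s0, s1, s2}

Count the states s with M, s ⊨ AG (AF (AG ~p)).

Sat(~p) = {s3, s4}
AG ~p: greatest fixpoint, start Z0 = {s3, s4}, keep only states in Sat with every successor in Z. Z1 = {s4}; fixed.
Sat(AG ~p) = {s4}
AF (AG ~p): least fixpoint, start Z0 = {s4}, add states with every successor in Z. Already a fixed point.
Sat(AF (AG ~p)) = {s4}
AG (AF (AG ~p)): greatest fixpoint, start Z0 = {s4}, keep only states in Sat with every successor in Z. Already a fixed point.
Sat(AG (AF (AG ~p))) = {s4}
|Sat(AG (AF (AG ~p)))| = |{s4}| = 1.

1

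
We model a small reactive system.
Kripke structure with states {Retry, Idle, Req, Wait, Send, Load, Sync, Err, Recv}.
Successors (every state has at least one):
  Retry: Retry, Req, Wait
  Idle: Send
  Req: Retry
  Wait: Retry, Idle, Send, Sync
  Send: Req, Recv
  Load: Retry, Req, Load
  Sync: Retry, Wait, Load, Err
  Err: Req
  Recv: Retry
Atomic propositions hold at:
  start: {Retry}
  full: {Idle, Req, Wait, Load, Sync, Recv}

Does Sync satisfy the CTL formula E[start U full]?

Yes

E[start U full]: least fixpoint, start Z0 = Sat(full) = {Idle, Req, Wait, Load, Sync, Recv}, add states in Sat(start) with some successor in Z. Z1 = {Retry, Idle, Req, Wait, Load, Sync, Recv}; fixed.
Sat(E[start U full]) = {Retry, Idle, Req, Wait, Load, Sync, Recv}
Sync ∈ Sat(E[start U full]) = {Retry, Idle, Req, Wait, Load, Sync, Recv}, so the formula holds at Sync.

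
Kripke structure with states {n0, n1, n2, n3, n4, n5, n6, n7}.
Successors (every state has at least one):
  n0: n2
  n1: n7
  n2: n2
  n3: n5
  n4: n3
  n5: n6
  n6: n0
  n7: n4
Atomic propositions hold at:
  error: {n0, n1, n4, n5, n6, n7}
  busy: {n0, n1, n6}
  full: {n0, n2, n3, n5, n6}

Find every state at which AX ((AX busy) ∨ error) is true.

{n1, n3, n5, n6, n7}

Sat(AX busy) = {s : every successor in {n0, n1, n6}} = {n5, n6}
Sat((AX busy) ∨ error) = {n0, n1, n4, n5, n6, n7}
Sat(AX ((AX busy) ∨ error)) = {s : every successor in {n0, n1, n4, n5, n6, n7}} = {n1, n3, n5, n6, n7}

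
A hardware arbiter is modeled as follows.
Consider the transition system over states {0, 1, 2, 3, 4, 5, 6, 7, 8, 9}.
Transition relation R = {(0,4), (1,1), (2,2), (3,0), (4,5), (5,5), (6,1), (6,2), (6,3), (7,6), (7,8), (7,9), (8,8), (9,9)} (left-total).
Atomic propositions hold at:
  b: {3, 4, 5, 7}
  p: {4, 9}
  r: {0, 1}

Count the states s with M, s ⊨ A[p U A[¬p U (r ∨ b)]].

6

Sat(¬p) = {0, 1, 2, 3, 5, 6, 7, 8}
Sat(r ∨ b) = {0, 1, 3, 4, 5, 7}
A[¬p U (r ∨ b)]: least fixpoint, start Z0 = Sat((r ∨ b)) = {0, 1, 3, 4, 5, 7}, add states in Sat(¬p) with every successor in Z. Already a fixed point.
Sat(A[¬p U (r ∨ b)]) = {0, 1, 3, 4, 5, 7}
A[p U A[¬p U (r ∨ b)]]: least fixpoint, start Z0 = Sat(A[¬p U (r ∨ b)]) = {0, 1, 3, 4, 5, 7}, add states in Sat(p) with every successor in Z. Already a fixed point.
Sat(A[p U A[¬p U (r ∨ b)]]) = {0, 1, 3, 4, 5, 7}
|Sat(A[p U A[¬p U (r ∨ b)]])| = |{0, 1, 3, 4, 5, 7}| = 6.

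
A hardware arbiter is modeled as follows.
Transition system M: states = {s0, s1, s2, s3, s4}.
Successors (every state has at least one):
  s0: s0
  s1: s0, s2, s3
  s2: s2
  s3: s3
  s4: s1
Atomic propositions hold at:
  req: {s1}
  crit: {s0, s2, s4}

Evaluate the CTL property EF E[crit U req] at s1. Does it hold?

Yes

E[crit U req]: least fixpoint, start Z0 = Sat(req) = {s1}, add states in Sat(crit) with some successor in Z. Z1 = {s1, s4}; fixed.
Sat(E[crit U req]) = {s1, s4}
EF E[crit U req]: least fixpoint, start Z0 = {s1, s4}, add states with some successor in Z. Already a fixed point.
Sat(EF E[crit U req]) = {s1, s4}
s1 ∈ Sat(EF E[crit U req]) = {s1, s4}, so the formula holds at s1.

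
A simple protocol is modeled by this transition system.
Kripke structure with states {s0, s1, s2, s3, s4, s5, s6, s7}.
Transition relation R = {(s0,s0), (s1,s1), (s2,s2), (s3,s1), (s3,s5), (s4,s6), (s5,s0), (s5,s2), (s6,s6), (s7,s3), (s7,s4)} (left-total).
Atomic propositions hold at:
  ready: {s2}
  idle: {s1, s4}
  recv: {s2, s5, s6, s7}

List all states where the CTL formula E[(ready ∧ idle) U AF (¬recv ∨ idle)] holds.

{s0, s1, s3, s4, s7}

Sat(ready ∧ idle) = ∅
Sat(¬recv) = {s0, s1, s3, s4}
Sat(¬recv ∨ idle) = {s0, s1, s3, s4}
AF (¬recv ∨ idle): least fixpoint, start Z0 = {s0, s1, s3, s4}, add states with every successor in Z. Z1 = {s0, s1, s3, s4, s7}; fixed.
Sat(AF (¬recv ∨ idle)) = {s0, s1, s3, s4, s7}
E[(ready ∧ idle) U AF (¬recv ∨ idle)]: least fixpoint, start Z0 = Sat(AF (¬recv ∨ idle)) = {s0, s1, s3, s4, s7}, add states in Sat(ready ∧ idle) with some successor in Z. Already a fixed point.
Sat(E[(ready ∧ idle) U AF (¬recv ∨ idle)]) = {s0, s1, s3, s4, s7}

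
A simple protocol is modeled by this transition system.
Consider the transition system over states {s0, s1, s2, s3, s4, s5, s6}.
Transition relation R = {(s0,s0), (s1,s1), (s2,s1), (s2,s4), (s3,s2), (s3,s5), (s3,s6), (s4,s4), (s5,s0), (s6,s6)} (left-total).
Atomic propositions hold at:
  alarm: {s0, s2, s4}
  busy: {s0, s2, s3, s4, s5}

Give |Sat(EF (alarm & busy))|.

5

Sat(alarm & busy) = {s0, s2, s4}
EF (alarm & busy): least fixpoint, start Z0 = {s0, s2, s4}, add states with some successor in Z. Z1 = {s0, s2, s3, s4, s5}; fixed.
Sat(EF (alarm & busy)) = {s0, s2, s3, s4, s5}
|Sat(EF (alarm & busy))| = |{s0, s2, s3, s4, s5}| = 5.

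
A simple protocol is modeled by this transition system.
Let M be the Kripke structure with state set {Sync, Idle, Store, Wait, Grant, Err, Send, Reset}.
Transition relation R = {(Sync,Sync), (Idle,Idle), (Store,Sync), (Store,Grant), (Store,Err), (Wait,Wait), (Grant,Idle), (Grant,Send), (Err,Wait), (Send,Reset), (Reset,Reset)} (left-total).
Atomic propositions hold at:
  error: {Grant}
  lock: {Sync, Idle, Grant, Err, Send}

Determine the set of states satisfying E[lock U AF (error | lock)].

{Sync, Idle, Store, Grant, Err, Send}

Sat(error | lock) = {Sync, Idle, Grant, Err, Send}
AF (error | lock): least fixpoint, start Z0 = {Sync, Idle, Grant, Err, Send}, add states with every successor in Z. Z1 = {Sync, Idle, Store, Grant, Err, Send}; fixed.
Sat(AF (error | lock)) = {Sync, Idle, Store, Grant, Err, Send}
E[lock U AF (error | lock)]: least fixpoint, start Z0 = Sat(AF (error | lock)) = {Sync, Idle, Store, Grant, Err, Send}, add states in Sat(lock) with some successor in Z. Already a fixed point.
Sat(E[lock U AF (error | lock)]) = {Sync, Idle, Store, Grant, Err, Send}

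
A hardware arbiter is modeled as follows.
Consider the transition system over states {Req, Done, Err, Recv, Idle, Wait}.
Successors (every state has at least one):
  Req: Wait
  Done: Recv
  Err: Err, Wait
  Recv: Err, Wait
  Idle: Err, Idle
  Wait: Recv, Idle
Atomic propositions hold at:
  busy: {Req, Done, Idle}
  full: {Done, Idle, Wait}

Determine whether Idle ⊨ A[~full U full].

Sat(~full) = {Req, Err, Recv}
A[~full U full]: least fixpoint, start Z0 = Sat(full) = {Done, Idle, Wait}, add states in Sat(~full) with every successor in Z. Z1 = {Req, Done, Idle, Wait}; fixed.
Sat(A[~full U full]) = {Req, Done, Idle, Wait}
Idle ∈ Sat(A[~full U full]) = {Req, Done, Idle, Wait}, so the formula holds at Idle.

Yes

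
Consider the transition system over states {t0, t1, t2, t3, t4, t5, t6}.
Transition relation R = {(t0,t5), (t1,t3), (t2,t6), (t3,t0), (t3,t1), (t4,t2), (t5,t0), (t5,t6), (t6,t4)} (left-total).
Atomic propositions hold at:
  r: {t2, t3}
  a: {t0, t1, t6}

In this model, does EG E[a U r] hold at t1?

E[a U r]: least fixpoint, start Z0 = Sat(r) = {t2, t3}, add states in Sat(a) with some successor in Z. Z1 = {t1, t2, t3}; fixed.
Sat(E[a U r]) = {t1, t2, t3}
EG E[a U r]: greatest fixpoint, start Z0 = {t1, t2, t3}, keep only states in Sat with some successor in Z. Z1 = {t1, t3}; fixed.
Sat(EG E[a U r]) = {t1, t3}
t1 ∈ Sat(EG E[a U r]) = {t1, t3}, so the formula holds at t1.

Yes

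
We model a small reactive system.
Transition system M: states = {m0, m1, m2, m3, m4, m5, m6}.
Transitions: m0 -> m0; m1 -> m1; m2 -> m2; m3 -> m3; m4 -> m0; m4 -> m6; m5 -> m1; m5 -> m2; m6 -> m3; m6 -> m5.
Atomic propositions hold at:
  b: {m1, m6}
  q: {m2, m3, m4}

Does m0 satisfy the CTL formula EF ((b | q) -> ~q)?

Yes

Sat(b | q) = {m1, m2, m3, m4, m6}
Sat(~q) = {m0, m1, m5, m6}
Sat((b | q) -> ~q) = {m0, m1, m5, m6}
EF ((b | q) -> ~q): least fixpoint, start Z0 = {m0, m1, m5, m6}, add states with some successor in Z. Z1 = {m0, m1, m4, m5, m6}; fixed.
Sat(EF ((b | q) -> ~q)) = {m0, m1, m4, m5, m6}
m0 ∈ Sat(EF ((b | q) -> ~q)) = {m0, m1, m4, m5, m6}, so the formula holds at m0.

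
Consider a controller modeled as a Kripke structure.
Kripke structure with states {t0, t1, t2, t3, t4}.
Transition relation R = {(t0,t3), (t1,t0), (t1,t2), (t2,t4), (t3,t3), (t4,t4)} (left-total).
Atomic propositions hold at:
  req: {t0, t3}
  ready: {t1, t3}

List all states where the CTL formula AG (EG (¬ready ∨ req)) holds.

Sat(¬ready) = {t0, t2, t4}
Sat(¬ready ∨ req) = {t0, t2, t3, t4}
EG (¬ready ∨ req): greatest fixpoint, start Z0 = {t0, t2, t3, t4}, keep only states in Sat with some successor in Z. Already a fixed point.
Sat(EG (¬ready ∨ req)) = {t0, t2, t3, t4}
AG (EG (¬ready ∨ req)): greatest fixpoint, start Z0 = {t0, t2, t3, t4}, keep only states in Sat with every successor in Z. Already a fixed point.
Sat(AG (EG (¬ready ∨ req))) = {t0, t2, t3, t4}

{t0, t2, t3, t4}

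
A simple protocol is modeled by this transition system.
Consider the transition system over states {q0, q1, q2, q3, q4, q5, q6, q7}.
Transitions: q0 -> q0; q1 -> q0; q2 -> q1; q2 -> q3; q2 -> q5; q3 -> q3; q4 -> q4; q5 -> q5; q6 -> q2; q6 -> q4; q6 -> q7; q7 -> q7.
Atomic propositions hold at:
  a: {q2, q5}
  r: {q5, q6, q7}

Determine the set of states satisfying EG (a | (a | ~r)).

Sat(~r) = {q0, q1, q2, q3, q4}
Sat(a | ~r) = {q0, q1, q2, q3, q4, q5}
Sat(a | (a | ~r)) = {q0, q1, q2, q3, q4, q5}
EG (a | (a | ~r)): greatest fixpoint, start Z0 = {q0, q1, q2, q3, q4, q5}, keep only states in Sat with some successor in Z. Already a fixed point.
Sat(EG (a | (a | ~r))) = {q0, q1, q2, q3, q4, q5}

{q0, q1, q2, q3, q4, q5}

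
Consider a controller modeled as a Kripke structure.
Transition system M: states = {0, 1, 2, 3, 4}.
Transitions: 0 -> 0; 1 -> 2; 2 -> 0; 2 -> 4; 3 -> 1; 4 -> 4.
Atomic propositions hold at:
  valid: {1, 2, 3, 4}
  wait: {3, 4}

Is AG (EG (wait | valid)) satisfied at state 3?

No

Sat(wait | valid) = {1, 2, 3, 4}
EG (wait | valid): greatest fixpoint, start Z0 = {1, 2, 3, 4}, keep only states in Sat with some successor in Z. Already a fixed point.
Sat(EG (wait | valid)) = {1, 2, 3, 4}
AG (EG (wait | valid)): greatest fixpoint, start Z0 = {1, 2, 3, 4}, keep only states in Sat with every successor in Z. Z1 = {1, 3, 4}; Z2 = {3, 4}; Z3 = {4}; fixed.
Sat(AG (EG (wait | valid))) = {4}
3 ∉ Sat(AG (EG (wait | valid))) = {4}, so the formula does not hold at 3.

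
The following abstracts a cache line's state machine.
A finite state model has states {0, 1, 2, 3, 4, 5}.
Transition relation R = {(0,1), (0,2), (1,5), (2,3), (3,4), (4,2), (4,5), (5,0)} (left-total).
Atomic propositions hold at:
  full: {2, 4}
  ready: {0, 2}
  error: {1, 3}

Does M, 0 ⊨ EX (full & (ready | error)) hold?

Sat(ready | error) = {0, 1, 2, 3}
Sat(full & (ready | error)) = {2}
Sat(EX (full & (ready | error))) = {s : some successor in {2}} = {0, 4}
0 ∈ Sat(EX (full & (ready | error))) = {0, 4}, so the formula holds at 0.

Yes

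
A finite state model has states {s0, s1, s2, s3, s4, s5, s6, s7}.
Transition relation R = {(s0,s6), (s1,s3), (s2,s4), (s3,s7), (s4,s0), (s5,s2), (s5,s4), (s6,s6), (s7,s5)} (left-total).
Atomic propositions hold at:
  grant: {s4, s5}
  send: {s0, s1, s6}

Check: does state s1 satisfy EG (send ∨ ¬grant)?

Sat(¬grant) = {s0, s1, s2, s3, s6, s7}
Sat(send ∨ ¬grant) = {s0, s1, s2, s3, s6, s7}
EG (send ∨ ¬grant): greatest fixpoint, start Z0 = {s0, s1, s2, s3, s6, s7}, keep only states in Sat with some successor in Z. Z1 = {s0, s1, s3, s6}; Z2 = {s0, s1, s6}; Z3 = {s0, s6}; fixed.
Sat(EG (send ∨ ¬grant)) = {s0, s6}
s1 ∉ Sat(EG (send ∨ ¬grant)) = {s0, s6}, so the formula does not hold at s1.

No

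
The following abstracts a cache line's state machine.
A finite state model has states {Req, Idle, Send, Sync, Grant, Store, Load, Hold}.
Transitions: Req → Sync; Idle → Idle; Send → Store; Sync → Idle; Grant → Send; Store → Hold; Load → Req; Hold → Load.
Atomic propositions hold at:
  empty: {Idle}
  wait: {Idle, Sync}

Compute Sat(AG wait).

AG wait: greatest fixpoint, start Z0 = {Idle, Sync}, keep only states in Sat with every successor in Z. Already a fixed point.
Sat(AG wait) = {Idle, Sync}

{Idle, Sync}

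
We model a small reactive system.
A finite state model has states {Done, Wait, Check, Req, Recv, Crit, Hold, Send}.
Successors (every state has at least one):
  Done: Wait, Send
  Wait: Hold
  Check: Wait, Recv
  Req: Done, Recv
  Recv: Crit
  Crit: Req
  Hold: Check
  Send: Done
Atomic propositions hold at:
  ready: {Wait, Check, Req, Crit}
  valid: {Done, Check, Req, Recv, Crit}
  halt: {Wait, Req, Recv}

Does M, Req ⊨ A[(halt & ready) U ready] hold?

Sat(halt & ready) = {Wait, Req}
A[(halt & ready) U ready]: least fixpoint, start Z0 = Sat(ready) = {Wait, Check, Req, Crit}, add states in Sat(halt & ready) with every successor in Z. Already a fixed point.
Sat(A[(halt & ready) U ready]) = {Wait, Check, Req, Crit}
Req ∈ Sat(A[(halt & ready) U ready]) = {Wait, Check, Req, Crit}, so the formula holds at Req.

Yes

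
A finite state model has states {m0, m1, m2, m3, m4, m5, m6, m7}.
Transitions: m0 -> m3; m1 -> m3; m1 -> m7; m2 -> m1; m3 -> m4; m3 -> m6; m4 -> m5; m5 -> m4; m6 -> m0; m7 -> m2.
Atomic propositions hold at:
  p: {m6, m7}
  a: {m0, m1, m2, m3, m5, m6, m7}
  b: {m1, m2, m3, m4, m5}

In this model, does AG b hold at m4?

Yes

AG b: greatest fixpoint, start Z0 = {m1, m2, m3, m4, m5}, keep only states in Sat with every successor in Z. Z1 = {m2, m4, m5}; Z2 = {m4, m5}; fixed.
Sat(AG b) = {m4, m5}
m4 ∈ Sat(AG b) = {m4, m5}, so the formula holds at m4.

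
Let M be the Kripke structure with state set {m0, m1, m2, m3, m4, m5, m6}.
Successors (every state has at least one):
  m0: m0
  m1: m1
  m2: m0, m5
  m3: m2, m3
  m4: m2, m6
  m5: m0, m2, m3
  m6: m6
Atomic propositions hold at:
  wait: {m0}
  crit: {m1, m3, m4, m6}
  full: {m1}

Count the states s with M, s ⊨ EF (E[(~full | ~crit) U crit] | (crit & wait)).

Sat(~full) = {m0, m2, m3, m4, m5, m6}
Sat(~crit) = {m0, m2, m5}
Sat(~full | ~crit) = {m0, m2, m3, m4, m5, m6}
E[(~full | ~crit) U crit]: least fixpoint, start Z0 = Sat(crit) = {m1, m3, m4, m6}, add states in Sat(~full | ~crit) with some successor in Z. Z1 = {m1, m3, m4, m5, m6}; Z2 = {m1, m2, m3, m4, m5, m6}; fixed.
Sat(E[(~full | ~crit) U crit]) = {m1, m2, m3, m4, m5, m6}
Sat(crit & wait) = ∅
Sat(E[(~full | ~crit) U crit] | (crit & wait)) = {m1, m2, m3, m4, m5, m6}
EF (E[(~full | ~crit) U crit] | (crit & wait)): least fixpoint, start Z0 = {m1, m2, m3, m4, m5, m6}, add states with some successor in Z. Already a fixed point.
Sat(EF (E[(~full | ~crit) U crit] | (crit & wait))) = {m1, m2, m3, m4, m5, m6}
|Sat(EF (E[(~full | ~crit) U crit] | (crit & wait)))| = |{m1, m2, m3, m4, m5, m6}| = 6.

6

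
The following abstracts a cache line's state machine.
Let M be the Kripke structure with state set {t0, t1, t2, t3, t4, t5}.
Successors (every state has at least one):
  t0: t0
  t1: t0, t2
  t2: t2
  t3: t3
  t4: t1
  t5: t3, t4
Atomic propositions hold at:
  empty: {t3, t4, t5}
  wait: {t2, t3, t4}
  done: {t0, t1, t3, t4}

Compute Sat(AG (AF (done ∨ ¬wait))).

Sat(¬wait) = {t0, t1, t5}
Sat(done ∨ ¬wait) = {t0, t1, t3, t4, t5}
AF (done ∨ ¬wait): least fixpoint, start Z0 = {t0, t1, t3, t4, t5}, add states with every successor in Z. Already a fixed point.
Sat(AF (done ∨ ¬wait)) = {t0, t1, t3, t4, t5}
AG (AF (done ∨ ¬wait)): greatest fixpoint, start Z0 = {t0, t1, t3, t4, t5}, keep only states in Sat with every successor in Z. Z1 = {t0, t3, t4, t5}; Z2 = {t0, t3, t5}; Z3 = {t0, t3}; fixed.
Sat(AG (AF (done ∨ ¬wait))) = {t0, t3}

{t0, t3}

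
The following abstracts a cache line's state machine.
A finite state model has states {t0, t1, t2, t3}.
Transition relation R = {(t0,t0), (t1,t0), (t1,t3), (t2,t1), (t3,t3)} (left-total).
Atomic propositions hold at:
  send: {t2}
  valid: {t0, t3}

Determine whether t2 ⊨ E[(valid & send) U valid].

Sat(valid & send) = ∅
E[(valid & send) U valid]: least fixpoint, start Z0 = Sat(valid) = {t0, t3}, add states in Sat(valid & send) with some successor in Z. Already a fixed point.
Sat(E[(valid & send) U valid]) = {t0, t3}
t2 ∉ Sat(E[(valid & send) U valid]) = {t0, t3}, so the formula does not hold at t2.

No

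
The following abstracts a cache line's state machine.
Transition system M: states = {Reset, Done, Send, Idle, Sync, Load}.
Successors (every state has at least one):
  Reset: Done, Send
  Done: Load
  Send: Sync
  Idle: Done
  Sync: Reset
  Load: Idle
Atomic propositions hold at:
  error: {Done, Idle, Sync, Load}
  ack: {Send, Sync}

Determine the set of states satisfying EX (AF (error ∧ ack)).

{Reset, Send}

Sat(error ∧ ack) = {Sync}
AF (error ∧ ack): least fixpoint, start Z0 = {Sync}, add states with every successor in Z. Z1 = {Send, Sync}; fixed.
Sat(AF (error ∧ ack)) = {Send, Sync}
Sat(EX (AF (error ∧ ack))) = {s : some successor in {Send, Sync}} = {Reset, Send}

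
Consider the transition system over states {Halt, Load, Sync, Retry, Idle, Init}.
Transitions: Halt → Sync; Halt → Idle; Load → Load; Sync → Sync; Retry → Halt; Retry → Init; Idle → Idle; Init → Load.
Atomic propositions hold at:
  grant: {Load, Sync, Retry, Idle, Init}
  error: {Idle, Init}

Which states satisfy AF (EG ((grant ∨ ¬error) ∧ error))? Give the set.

Sat(¬error) = {Halt, Load, Sync, Retry}
Sat(grant ∨ ¬error) = {Halt, Load, Sync, Retry, Idle, Init}
Sat((grant ∨ ¬error) ∧ error) = {Idle, Init}
EG ((grant ∨ ¬error) ∧ error): greatest fixpoint, start Z0 = {Idle, Init}, keep only states in Sat with some successor in Z. Z1 = {Idle}; fixed.
Sat(EG ((grant ∨ ¬error) ∧ error)) = {Idle}
AF (EG ((grant ∨ ¬error) ∧ error)): least fixpoint, start Z0 = {Idle}, add states with every successor in Z. Already a fixed point.
Sat(AF (EG ((grant ∨ ¬error) ∧ error))) = {Idle}

{Idle}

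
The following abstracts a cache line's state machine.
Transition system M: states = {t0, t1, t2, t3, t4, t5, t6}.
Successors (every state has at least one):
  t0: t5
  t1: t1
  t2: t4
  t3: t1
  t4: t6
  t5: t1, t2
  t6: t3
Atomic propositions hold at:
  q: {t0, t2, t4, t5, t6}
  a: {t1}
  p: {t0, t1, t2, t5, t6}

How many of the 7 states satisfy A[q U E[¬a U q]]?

Sat(¬a) = {t0, t2, t3, t4, t5, t6}
E[¬a U q]: least fixpoint, start Z0 = Sat(q) = {t0, t2, t4, t5, t6}, add states in Sat(¬a) with some successor in Z. Already a fixed point.
Sat(E[¬a U q]) = {t0, t2, t4, t5, t6}
A[q U E[¬a U q]]: least fixpoint, start Z0 = Sat(E[¬a U q]) = {t0, t2, t4, t5, t6}, add states in Sat(q) with every successor in Z. Already a fixed point.
Sat(A[q U E[¬a U q]]) = {t0, t2, t4, t5, t6}
|Sat(A[q U E[¬a U q]])| = |{t0, t2, t4, t5, t6}| = 5.

5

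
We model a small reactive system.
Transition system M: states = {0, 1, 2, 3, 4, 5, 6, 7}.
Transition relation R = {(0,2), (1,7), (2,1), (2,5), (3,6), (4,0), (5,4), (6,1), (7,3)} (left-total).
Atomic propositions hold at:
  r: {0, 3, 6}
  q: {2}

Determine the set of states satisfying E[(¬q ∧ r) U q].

{0, 2}

Sat(¬q) = {0, 1, 3, 4, 5, 6, 7}
Sat(¬q ∧ r) = {0, 3, 6}
E[(¬q ∧ r) U q]: least fixpoint, start Z0 = Sat(q) = {2}, add states in Sat(¬q ∧ r) with some successor in Z. Z1 = {0, 2}; fixed.
Sat(E[(¬q ∧ r) U q]) = {0, 2}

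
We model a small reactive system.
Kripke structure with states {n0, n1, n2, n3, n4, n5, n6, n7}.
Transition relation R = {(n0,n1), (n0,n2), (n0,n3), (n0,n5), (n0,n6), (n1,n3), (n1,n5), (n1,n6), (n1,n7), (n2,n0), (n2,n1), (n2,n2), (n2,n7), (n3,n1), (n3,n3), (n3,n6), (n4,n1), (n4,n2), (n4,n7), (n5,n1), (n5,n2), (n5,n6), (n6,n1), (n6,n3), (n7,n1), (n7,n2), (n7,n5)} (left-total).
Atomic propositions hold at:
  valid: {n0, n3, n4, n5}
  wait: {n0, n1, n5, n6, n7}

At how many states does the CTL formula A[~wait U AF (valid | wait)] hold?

Sat(~wait) = {n2, n3, n4}
Sat(valid | wait) = {n0, n1, n3, n4, n5, n6, n7}
AF (valid | wait): least fixpoint, start Z0 = {n0, n1, n3, n4, n5, n6, n7}, add states with every successor in Z. Already a fixed point.
Sat(AF (valid | wait)) = {n0, n1, n3, n4, n5, n6, n7}
A[~wait U AF (valid | wait)]: least fixpoint, start Z0 = Sat(AF (valid | wait)) = {n0, n1, n3, n4, n5, n6, n7}, add states in Sat(~wait) with every successor in Z. Already a fixed point.
Sat(A[~wait U AF (valid | wait)]) = {n0, n1, n3, n4, n5, n6, n7}
|Sat(A[~wait U AF (valid | wait)])| = |{n0, n1, n3, n4, n5, n6, n7}| = 7.

7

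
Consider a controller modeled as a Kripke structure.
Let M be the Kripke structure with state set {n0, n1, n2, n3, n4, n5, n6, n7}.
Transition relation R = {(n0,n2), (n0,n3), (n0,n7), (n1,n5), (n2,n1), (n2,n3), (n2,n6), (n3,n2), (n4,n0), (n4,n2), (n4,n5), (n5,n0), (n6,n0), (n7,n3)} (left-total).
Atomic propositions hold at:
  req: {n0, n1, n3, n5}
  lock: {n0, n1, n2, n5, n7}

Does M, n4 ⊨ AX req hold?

Sat(AX req) = {s : every successor in {n0, n1, n3, n5}} = {n1, n5, n6, n7}
n4 ∉ Sat(AX req) = {n1, n5, n6, n7}, so the formula does not hold at n4.

No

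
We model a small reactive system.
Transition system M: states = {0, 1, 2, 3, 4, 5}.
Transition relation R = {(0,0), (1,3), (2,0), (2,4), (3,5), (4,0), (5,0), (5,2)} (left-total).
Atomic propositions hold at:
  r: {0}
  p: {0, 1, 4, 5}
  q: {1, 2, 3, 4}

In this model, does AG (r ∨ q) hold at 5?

No

Sat(r ∨ q) = {0, 1, 2, 3, 4}
AG (r ∨ q): greatest fixpoint, start Z0 = {0, 1, 2, 3, 4}, keep only states in Sat with every successor in Z. Z1 = {0, 1, 2, 4}; Z2 = {0, 2, 4}; fixed.
Sat(AG (r ∨ q)) = {0, 2, 4}
5 ∉ Sat(AG (r ∨ q)) = {0, 2, 4}, so the formula does not hold at 5.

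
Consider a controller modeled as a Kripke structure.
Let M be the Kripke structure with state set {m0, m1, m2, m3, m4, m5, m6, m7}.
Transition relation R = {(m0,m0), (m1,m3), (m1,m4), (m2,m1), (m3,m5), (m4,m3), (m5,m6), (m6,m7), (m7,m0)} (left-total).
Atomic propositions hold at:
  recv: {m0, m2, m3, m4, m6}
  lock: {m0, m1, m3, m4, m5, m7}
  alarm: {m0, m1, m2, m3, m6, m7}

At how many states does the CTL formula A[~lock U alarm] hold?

Sat(~lock) = {m2, m6}
A[~lock U alarm]: least fixpoint, start Z0 = Sat(alarm) = {m0, m1, m2, m3, m6, m7}, add states in Sat(~lock) with every successor in Z. Already a fixed point.
Sat(A[~lock U alarm]) = {m0, m1, m2, m3, m6, m7}
|Sat(A[~lock U alarm])| = |{m0, m1, m2, m3, m6, m7}| = 6.

6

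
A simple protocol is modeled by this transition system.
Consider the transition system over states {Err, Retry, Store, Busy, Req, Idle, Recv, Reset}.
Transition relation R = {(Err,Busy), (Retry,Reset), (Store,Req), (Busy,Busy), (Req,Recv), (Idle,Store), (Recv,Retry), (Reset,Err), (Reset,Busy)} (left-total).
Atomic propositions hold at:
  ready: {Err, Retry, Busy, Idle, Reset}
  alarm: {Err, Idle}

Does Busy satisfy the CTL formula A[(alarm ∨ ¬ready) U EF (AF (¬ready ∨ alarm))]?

No

Sat(¬ready) = {Store, Req, Recv}
Sat(alarm ∨ ¬ready) = {Err, Store, Req, Idle, Recv}
Sat(¬ready ∨ alarm) = {Err, Store, Req, Idle, Recv}
AF (¬ready ∨ alarm): least fixpoint, start Z0 = {Err, Store, Req, Idle, Recv}, add states with every successor in Z. Already a fixed point.
Sat(AF (¬ready ∨ alarm)) = {Err, Store, Req, Idle, Recv}
EF (AF (¬ready ∨ alarm)): least fixpoint, start Z0 = {Err, Store, Req, Idle, Recv}, add states with some successor in Z. Z1 = {Err, Store, Req, Idle, Recv, Reset}; Z2 = {Err, Retry, Store, Req, Idle, Recv, Reset}; fixed.
Sat(EF (AF (¬ready ∨ alarm))) = {Err, Retry, Store, Req, Idle, Recv, Reset}
A[(alarm ∨ ¬ready) U EF (AF (¬ready ∨ alarm))]: least fixpoint, start Z0 = Sat(EF (AF (¬ready ∨ alarm))) = {Err, Retry, Store, Req, Idle, Recv, Reset}, add states in Sat(alarm ∨ ¬ready) with every successor in Z. Already a fixed point.
Sat(A[(alarm ∨ ¬ready) U EF (AF (¬ready ∨ alarm))]) = {Err, Retry, Store, Req, Idle, Recv, Reset}
Busy ∉ Sat(A[(alarm ∨ ¬ready) U EF (AF (¬ready ∨ alarm))]) = {Err, Retry, Store, Req, Idle, Recv, Reset}, so the formula does not hold at Busy.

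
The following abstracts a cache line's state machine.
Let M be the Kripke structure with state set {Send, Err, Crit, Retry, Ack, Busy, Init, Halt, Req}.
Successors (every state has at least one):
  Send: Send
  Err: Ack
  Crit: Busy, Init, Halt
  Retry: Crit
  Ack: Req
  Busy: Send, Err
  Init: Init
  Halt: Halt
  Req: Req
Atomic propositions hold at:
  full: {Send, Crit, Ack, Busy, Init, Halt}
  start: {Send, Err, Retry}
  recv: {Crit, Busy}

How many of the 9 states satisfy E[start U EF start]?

EF start: least fixpoint, start Z0 = {Send, Err, Retry}, add states with some successor in Z. Z1 = {Send, Err, Retry, Busy}; Z2 = {Send, Err, Crit, Retry, Busy}; fixed.
Sat(EF start) = {Send, Err, Crit, Retry, Busy}
E[start U EF start]: least fixpoint, start Z0 = Sat(EF start) = {Send, Err, Crit, Retry, Busy}, add states in Sat(start) with some successor in Z. Already a fixed point.
Sat(E[start U EF start]) = {Send, Err, Crit, Retry, Busy}
|Sat(E[start U EF start])| = |{Send, Err, Crit, Retry, Busy}| = 5.

5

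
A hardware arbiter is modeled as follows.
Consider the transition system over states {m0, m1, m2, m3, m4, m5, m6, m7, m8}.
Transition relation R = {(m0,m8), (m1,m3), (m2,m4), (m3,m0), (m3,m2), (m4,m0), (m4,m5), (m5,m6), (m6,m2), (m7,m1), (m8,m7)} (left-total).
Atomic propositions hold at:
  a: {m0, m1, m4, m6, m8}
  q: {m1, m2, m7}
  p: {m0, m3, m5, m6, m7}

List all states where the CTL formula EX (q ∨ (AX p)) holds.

{m0, m2, m3, m4, m6, m7, m8}

Sat(AX p) = {s : every successor in {m0, m3, m5, m6, m7}} = {m1, m4, m5, m8}
Sat(q ∨ (AX p)) = {m1, m2, m4, m5, m7, m8}
Sat(EX (q ∨ (AX p))) = {s : some successor in {m1, m2, m4, m5, m7, m8}} = {m0, m2, m3, m4, m6, m7, m8}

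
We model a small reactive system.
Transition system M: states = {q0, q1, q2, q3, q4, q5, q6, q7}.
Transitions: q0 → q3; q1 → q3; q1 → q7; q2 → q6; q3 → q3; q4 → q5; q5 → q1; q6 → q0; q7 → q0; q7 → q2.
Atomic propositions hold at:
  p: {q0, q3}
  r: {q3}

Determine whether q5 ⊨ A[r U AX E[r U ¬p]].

Yes

Sat(¬p) = {q1, q2, q4, q5, q6, q7}
E[r U ¬p]: least fixpoint, start Z0 = Sat(¬p) = {q1, q2, q4, q5, q6, q7}, add states in Sat(r) with some successor in Z. Already a fixed point.
Sat(E[r U ¬p]) = {q1, q2, q4, q5, q6, q7}
Sat(AX E[r U ¬p]) = {s : every successor in {q1, q2, q4, q5, q6, q7}} = {q2, q4, q5}
A[r U AX E[r U ¬p]]: least fixpoint, start Z0 = Sat(AX E[r U ¬p]) = {q2, q4, q5}, add states in Sat(r) with every successor in Z. Already a fixed point.
Sat(A[r U AX E[r U ¬p]]) = {q2, q4, q5}
q5 ∈ Sat(A[r U AX E[r U ¬p]]) = {q2, q4, q5}, so the formula holds at q5.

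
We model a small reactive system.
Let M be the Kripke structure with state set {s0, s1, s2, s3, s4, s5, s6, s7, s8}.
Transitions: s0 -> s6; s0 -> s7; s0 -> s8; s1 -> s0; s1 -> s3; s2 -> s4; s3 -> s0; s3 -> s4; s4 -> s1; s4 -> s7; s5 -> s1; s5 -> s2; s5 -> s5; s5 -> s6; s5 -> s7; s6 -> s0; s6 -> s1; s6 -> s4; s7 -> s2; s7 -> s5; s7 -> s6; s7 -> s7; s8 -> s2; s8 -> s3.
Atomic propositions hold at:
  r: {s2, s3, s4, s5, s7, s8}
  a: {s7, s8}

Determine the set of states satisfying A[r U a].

{s7, s8}

A[r U a]: least fixpoint, start Z0 = Sat(a) = {s7, s8}, add states in Sat(r) with every successor in Z. Already a fixed point.
Sat(A[r U a]) = {s7, s8}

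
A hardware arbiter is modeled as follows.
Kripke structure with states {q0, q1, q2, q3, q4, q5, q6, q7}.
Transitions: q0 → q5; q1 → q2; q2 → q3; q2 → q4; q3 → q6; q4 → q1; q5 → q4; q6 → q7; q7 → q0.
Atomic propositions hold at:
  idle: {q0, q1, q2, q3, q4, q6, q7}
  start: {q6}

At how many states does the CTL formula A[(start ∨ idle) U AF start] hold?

2

Sat(start ∨ idle) = {q0, q1, q2, q3, q4, q6, q7}
AF start: least fixpoint, start Z0 = {q6}, add states with every successor in Z. Z1 = {q3, q6}; fixed.
Sat(AF start) = {q3, q6}
A[(start ∨ idle) U AF start]: least fixpoint, start Z0 = Sat(AF start) = {q3, q6}, add states in Sat(start ∨ idle) with every successor in Z. Already a fixed point.
Sat(A[(start ∨ idle) U AF start]) = {q3, q6}
|Sat(A[(start ∨ idle) U AF start])| = |{q3, q6}| = 2.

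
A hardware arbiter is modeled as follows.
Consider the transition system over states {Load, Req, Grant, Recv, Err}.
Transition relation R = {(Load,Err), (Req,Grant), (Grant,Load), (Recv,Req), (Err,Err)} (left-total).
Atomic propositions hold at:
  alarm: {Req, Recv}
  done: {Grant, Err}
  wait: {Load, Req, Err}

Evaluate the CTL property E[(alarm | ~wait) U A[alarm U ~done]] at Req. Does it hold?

Sat(~wait) = {Grant, Recv}
Sat(alarm | ~wait) = {Req, Grant, Recv}
Sat(~done) = {Load, Req, Recv}
A[alarm U ~done]: least fixpoint, start Z0 = Sat(~done) = {Load, Req, Recv}, add states in Sat(alarm) with every successor in Z. Already a fixed point.
Sat(A[alarm U ~done]) = {Load, Req, Recv}
E[(alarm | ~wait) U A[alarm U ~done]]: least fixpoint, start Z0 = Sat(A[alarm U ~done]) = {Load, Req, Recv}, add states in Sat(alarm | ~wait) with some successor in Z. Z1 = {Load, Req, Grant, Recv}; fixed.
Sat(E[(alarm | ~wait) U A[alarm U ~done]]) = {Load, Req, Grant, Recv}
Req ∈ Sat(E[(alarm | ~wait) U A[alarm U ~done]]) = {Load, Req, Grant, Recv}, so the formula holds at Req.

Yes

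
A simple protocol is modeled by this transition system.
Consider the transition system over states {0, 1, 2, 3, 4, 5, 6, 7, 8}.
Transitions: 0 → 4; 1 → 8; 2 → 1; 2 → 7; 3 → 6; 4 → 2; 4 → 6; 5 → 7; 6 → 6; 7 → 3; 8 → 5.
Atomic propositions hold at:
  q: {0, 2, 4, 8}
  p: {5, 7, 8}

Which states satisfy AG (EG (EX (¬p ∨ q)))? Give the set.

{3, 6, 7}

Sat(¬p) = {0, 1, 2, 3, 4, 6}
Sat(¬p ∨ q) = {0, 1, 2, 3, 4, 6, 8}
Sat(EX (¬p ∨ q)) = {s : some successor in {0, 1, 2, 3, 4, 6, 8}} = {0, 1, 2, 3, 4, 6, 7}
EG (EX (¬p ∨ q)): greatest fixpoint, start Z0 = {0, 1, 2, 3, 4, 6, 7}, keep only states in Sat with some successor in Z. Z1 = {0, 2, 3, 4, 6, 7}; fixed.
Sat(EG (EX (¬p ∨ q))) = {0, 2, 3, 4, 6, 7}
AG (EG (EX (¬p ∨ q))): greatest fixpoint, start Z0 = {0, 2, 3, 4, 6, 7}, keep only states in Sat with every successor in Z. Z1 = {0, 3, 4, 6, 7}; Z2 = {0, 3, 6, 7}; Z3 = {3, 6, 7}; fixed.
Sat(AG (EG (EX (¬p ∨ q)))) = {3, 6, 7}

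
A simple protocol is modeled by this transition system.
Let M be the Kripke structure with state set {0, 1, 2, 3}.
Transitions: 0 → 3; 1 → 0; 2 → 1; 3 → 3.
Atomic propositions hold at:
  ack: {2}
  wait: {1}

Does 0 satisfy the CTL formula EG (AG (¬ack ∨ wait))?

Yes

Sat(¬ack) = {0, 1, 3}
Sat(¬ack ∨ wait) = {0, 1, 3}
AG (¬ack ∨ wait): greatest fixpoint, start Z0 = {0, 1, 3}, keep only states in Sat with every successor in Z. Already a fixed point.
Sat(AG (¬ack ∨ wait)) = {0, 1, 3}
EG (AG (¬ack ∨ wait)): greatest fixpoint, start Z0 = {0, 1, 3}, keep only states in Sat with some successor in Z. Already a fixed point.
Sat(EG (AG (¬ack ∨ wait))) = {0, 1, 3}
0 ∈ Sat(EG (AG (¬ack ∨ wait))) = {0, 1, 3}, so the formula holds at 0.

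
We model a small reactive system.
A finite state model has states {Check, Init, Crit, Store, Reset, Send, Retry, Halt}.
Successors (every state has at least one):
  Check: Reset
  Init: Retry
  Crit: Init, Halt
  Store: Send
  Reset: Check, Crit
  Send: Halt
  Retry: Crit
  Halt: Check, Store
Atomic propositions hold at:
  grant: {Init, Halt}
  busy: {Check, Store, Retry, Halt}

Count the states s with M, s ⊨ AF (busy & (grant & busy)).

3

Sat(grant & busy) = {Halt}
Sat(busy & (grant & busy)) = {Halt}
AF (busy & (grant & busy)): least fixpoint, start Z0 = {Halt}, add states with every successor in Z. Z1 = {Send, Halt}; Z2 = {Store, Send, Halt}; fixed.
Sat(AF (busy & (grant & busy))) = {Store, Send, Halt}
|Sat(AF (busy & (grant & busy)))| = |{Store, Send, Halt}| = 3.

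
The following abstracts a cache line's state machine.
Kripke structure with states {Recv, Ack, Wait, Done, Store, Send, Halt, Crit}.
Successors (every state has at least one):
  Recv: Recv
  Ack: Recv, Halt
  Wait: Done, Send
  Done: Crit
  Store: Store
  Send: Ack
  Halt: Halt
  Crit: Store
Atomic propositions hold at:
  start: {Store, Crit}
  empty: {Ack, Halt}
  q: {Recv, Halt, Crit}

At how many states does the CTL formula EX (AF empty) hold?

AF empty: least fixpoint, start Z0 = {Ack, Halt}, add states with every successor in Z. Z1 = {Ack, Send, Halt}; fixed.
Sat(AF empty) = {Ack, Send, Halt}
Sat(EX (AF empty)) = {s : some successor in {Ack, Send, Halt}} = {Ack, Wait, Send, Halt}
|Sat(EX (AF empty))| = |{Ack, Wait, Send, Halt}| = 4.

4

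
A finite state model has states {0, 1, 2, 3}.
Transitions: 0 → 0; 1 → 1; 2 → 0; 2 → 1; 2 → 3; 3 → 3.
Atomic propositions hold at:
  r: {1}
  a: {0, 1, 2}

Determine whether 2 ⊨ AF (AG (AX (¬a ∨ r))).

Sat(¬a) = {3}
Sat(¬a ∨ r) = {1, 3}
Sat(AX (¬a ∨ r)) = {s : every successor in {1, 3}} = {1, 3}
AG (AX (¬a ∨ r)): greatest fixpoint, start Z0 = {1, 3}, keep only states in Sat with every successor in Z. Already a fixed point.
Sat(AG (AX (¬a ∨ r))) = {1, 3}
AF (AG (AX (¬a ∨ r))): least fixpoint, start Z0 = {1, 3}, add states with every successor in Z. Already a fixed point.
Sat(AF (AG (AX (¬a ∨ r)))) = {1, 3}
2 ∉ Sat(AF (AG (AX (¬a ∨ r)))) = {1, 3}, so the formula does not hold at 2.

No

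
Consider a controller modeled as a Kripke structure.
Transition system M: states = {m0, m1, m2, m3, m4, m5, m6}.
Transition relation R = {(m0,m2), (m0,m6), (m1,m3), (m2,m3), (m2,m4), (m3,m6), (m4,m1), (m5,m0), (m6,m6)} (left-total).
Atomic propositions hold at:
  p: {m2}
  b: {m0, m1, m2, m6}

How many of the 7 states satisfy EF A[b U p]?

A[b U p]: least fixpoint, start Z0 = Sat(p) = {m2}, add states in Sat(b) with every successor in Z. Already a fixed point.
Sat(A[b U p]) = {m2}
EF A[b U p]: least fixpoint, start Z0 = {m2}, add states with some successor in Z. Z1 = {m0, m2}; Z2 = {m0, m2, m5}; fixed.
Sat(EF A[b U p]) = {m0, m2, m5}
|Sat(EF A[b U p])| = |{m0, m2, m5}| = 3.

3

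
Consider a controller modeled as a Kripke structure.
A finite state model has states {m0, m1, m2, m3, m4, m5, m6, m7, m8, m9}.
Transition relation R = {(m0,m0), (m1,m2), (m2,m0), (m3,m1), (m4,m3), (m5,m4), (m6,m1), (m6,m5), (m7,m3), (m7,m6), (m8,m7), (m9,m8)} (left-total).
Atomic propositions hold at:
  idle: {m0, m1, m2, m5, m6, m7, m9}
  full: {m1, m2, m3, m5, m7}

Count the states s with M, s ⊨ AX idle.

Sat(AX idle) = {s : every successor in {m0, m1, m2, m5, m6, m7, m9}} = {m0, m1, m2, m3, m6, m8}
|Sat(AX idle)| = |{m0, m1, m2, m3, m6, m8}| = 6.

6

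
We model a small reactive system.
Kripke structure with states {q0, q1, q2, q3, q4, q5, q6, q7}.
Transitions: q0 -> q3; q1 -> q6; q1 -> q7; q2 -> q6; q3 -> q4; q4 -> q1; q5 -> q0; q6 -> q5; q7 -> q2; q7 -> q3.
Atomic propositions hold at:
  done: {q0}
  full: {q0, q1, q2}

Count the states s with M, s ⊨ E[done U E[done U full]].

3

E[done U full]: least fixpoint, start Z0 = Sat(full) = {q0, q1, q2}, add states in Sat(done) with some successor in Z. Already a fixed point.
Sat(E[done U full]) = {q0, q1, q2}
E[done U E[done U full]]: least fixpoint, start Z0 = Sat(E[done U full]) = {q0, q1, q2}, add states in Sat(done) with some successor in Z. Already a fixed point.
Sat(E[done U E[done U full]]) = {q0, q1, q2}
|Sat(E[done U E[done U full]])| = |{q0, q1, q2}| = 3.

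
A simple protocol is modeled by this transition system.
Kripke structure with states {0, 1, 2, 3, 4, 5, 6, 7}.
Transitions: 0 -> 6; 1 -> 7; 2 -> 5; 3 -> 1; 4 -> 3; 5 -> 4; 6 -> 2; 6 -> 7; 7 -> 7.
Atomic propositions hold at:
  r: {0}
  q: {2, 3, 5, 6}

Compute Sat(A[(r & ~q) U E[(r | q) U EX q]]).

Sat(~q) = {0, 1, 4, 7}
Sat(r & ~q) = {0}
Sat(r | q) = {0, 2, 3, 5, 6}
Sat(EX q) = {s : some successor in {2, 3, 5, 6}} = {0, 2, 4, 6}
E[(r | q) U EX q]: least fixpoint, start Z0 = Sat(EX q) = {0, 2, 4, 6}, add states in Sat(r | q) with some successor in Z. Z1 = {0, 2, 4, 5, 6}; fixed.
Sat(E[(r | q) U EX q]) = {0, 2, 4, 5, 6}
A[(r & ~q) U E[(r | q) U EX q]]: least fixpoint, start Z0 = Sat(E[(r | q) U EX q]) = {0, 2, 4, 5, 6}, add states in Sat(r & ~q) with every successor in Z. Already a fixed point.
Sat(A[(r & ~q) U E[(r | q) U EX q]]) = {0, 2, 4, 5, 6}

{0, 2, 4, 5, 6}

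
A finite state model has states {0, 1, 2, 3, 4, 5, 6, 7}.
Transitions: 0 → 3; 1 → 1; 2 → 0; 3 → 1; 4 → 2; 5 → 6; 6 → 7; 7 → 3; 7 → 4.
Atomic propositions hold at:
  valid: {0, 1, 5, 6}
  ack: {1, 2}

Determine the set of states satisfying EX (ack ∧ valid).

Sat(ack ∧ valid) = {1}
Sat(EX (ack ∧ valid)) = {s : some successor in {1}} = {1, 3}

{1, 3}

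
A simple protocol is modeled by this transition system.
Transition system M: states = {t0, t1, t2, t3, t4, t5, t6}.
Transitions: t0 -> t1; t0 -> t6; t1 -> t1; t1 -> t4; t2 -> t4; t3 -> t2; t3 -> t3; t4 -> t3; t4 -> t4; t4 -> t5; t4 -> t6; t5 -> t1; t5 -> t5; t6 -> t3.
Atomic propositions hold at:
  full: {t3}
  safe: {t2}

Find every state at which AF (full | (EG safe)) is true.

{t3, t6}

EG safe: greatest fixpoint, start Z0 = {t2}, keep only states in Sat with some successor in Z. Z1 = ∅; fixed.
Sat(EG safe) = ∅
Sat(full | (EG safe)) = {t3}
AF (full | (EG safe)): least fixpoint, start Z0 = {t3}, add states with every successor in Z. Z1 = {t3, t6}; fixed.
Sat(AF (full | (EG safe))) = {t3, t6}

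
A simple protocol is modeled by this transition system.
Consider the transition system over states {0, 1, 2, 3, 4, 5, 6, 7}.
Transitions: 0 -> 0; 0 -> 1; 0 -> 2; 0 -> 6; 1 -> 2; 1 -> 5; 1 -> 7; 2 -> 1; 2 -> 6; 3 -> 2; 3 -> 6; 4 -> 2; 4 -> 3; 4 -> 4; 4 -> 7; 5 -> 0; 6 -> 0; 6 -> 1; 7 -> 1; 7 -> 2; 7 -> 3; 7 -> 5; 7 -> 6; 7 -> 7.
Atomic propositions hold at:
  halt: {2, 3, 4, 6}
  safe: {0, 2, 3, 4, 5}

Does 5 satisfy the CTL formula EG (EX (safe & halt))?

Sat(safe & halt) = {2, 3, 4}
Sat(EX (safe & halt)) = {s : some successor in {2, 3, 4}} = {0, 1, 3, 4, 7}
EG (EX (safe & halt)): greatest fixpoint, start Z0 = {0, 1, 3, 4, 7}, keep only states in Sat with some successor in Z. Z1 = {0, 1, 4, 7}; fixed.
Sat(EG (EX (safe & halt))) = {0, 1, 4, 7}
5 ∉ Sat(EG (EX (safe & halt))) = {0, 1, 4, 7}, so the formula does not hold at 5.

No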